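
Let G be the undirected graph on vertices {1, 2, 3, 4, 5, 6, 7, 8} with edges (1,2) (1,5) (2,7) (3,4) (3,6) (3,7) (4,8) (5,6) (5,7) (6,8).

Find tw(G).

A width-2 tree decomposition is:
Bags: B1 = {3, 4, 8}  B2 = {3, 6, 8}  B3 = {3, 6, 7}  B4 = {5, 6, 7}  B5 = {2, 5, 7}  B6 = {1, 2, 5}
Tree: B1–B2, B2–B3, B3–B4, B4–B5, B5–B6
Each bag holds 3 vertices, so the decomposition has width 2, which upper-bounds the treewidth. For the lower bound, G contains the cycle 4–8–6–3–4, so G is not a forest; only forests have treewidth ≤ 1, hence tw(G) ≥ 2. The upper and lower bounds meet at 2, so that is the treewidth.

2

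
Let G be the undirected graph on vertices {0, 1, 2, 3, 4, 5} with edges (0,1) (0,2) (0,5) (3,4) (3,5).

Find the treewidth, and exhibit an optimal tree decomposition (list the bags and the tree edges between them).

Each bag holds 2 vertices, so the decomposition has width 1, which upper-bounds the treewidth. G has an edge, so its treewidth is at least 1. Therefore the treewidth is 1.

Treewidth 1.
One such decomposition:
Bags: B1 = {0, 5}  B2 = {0, 2}  B3 = {3, 5}  B4 = {0, 1}  B5 = {3, 4}
Tree: B1–B2, B1–B3, B1–B4, B3–B5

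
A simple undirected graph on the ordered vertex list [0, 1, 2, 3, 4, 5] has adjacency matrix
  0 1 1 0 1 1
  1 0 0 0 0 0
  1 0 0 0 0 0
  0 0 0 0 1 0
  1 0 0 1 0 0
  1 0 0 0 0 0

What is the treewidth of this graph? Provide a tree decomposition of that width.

Treewidth 1.
One such decomposition:
Bags: B1 = {3, 4}  B2 = {0, 4}  B3 = {0, 1}  B4 = {0, 2}  B5 = {0, 5}
Tree: B1–B2, B2–B3, B3–B4, B2–B5

Every bag has size at most 2, so the width is 2 − 1 = 1 and tw(G) ≤ 1. Any graph with an edge has treewidth ≥ 1, and G has the edge 3–4. Therefore the treewidth is 1.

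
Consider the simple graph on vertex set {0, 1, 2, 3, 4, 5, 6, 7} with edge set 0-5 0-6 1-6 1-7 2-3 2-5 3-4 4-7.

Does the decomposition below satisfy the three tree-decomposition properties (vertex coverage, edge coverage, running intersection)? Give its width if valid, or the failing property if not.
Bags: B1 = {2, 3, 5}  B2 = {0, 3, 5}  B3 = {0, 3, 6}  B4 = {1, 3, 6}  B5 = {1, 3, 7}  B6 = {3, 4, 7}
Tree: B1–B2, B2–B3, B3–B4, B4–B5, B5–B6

Vertex coverage: the bags together contain {0, 1, 2, 3, 4, 5, 6, 7}, the full vertex set. Edge coverage: each edge of G has both endpoints in at least one bag. Running intersection: for every vertex, the bags containing it form a connected subtree. All three properties hold, so this is a valid tree decomposition of width max|bag| − 1 = 2, and hence tw(G) ≤ 2.

Yes; width 2.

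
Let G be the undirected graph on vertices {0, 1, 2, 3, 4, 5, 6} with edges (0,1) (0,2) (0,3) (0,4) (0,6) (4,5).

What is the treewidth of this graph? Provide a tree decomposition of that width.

The largest bag has 2 vertices, giving width 1; this decomposition certifies tw(G) ≤ 1. G has an edge, so its treewidth is at least 1. Hence tw(G) = 1 exactly.

Treewidth 1.
One optimal decomposition is:
Bags: B1 = {0, 2}  B2 = {0, 4}  B3 = {0, 3}  B4 = {0, 1}  B5 = {4, 5}  B6 = {0, 6}
Tree: B1–B2, B2–B3, B1–B4, B2–B5, B1–B6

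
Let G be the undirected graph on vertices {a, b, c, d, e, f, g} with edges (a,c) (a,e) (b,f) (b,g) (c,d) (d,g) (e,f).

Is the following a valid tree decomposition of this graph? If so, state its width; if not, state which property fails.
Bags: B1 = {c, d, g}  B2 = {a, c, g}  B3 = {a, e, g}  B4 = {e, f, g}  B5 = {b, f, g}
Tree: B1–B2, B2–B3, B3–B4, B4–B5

Yes; width 2.

Checking the three conditions: (i) the bags cover all of {a, b, c, d, e, f, g}; (ii) for each edge, some bag contains both endpoints; (iii) the bags containing any fixed vertex form a subtree. All hold, so the decomposition is valid with width 3 − 1 = 2.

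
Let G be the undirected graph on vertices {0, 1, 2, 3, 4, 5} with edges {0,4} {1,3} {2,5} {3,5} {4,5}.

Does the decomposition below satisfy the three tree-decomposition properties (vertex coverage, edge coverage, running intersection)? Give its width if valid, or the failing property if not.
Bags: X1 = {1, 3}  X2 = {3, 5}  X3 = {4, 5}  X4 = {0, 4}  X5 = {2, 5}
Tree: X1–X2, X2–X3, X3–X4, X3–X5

Vertex coverage: the bags together contain {0, 1, 2, 3, 4, 5}, the full vertex set. Edge coverage: each edge of G has both endpoints in at least one bag. Running intersection: for every vertex, the bags containing it form a connected subtree. All three properties hold, so this is a valid tree decomposition of width max|bag| − 1 = 1, and hence tw(G) ≤ 1.

Yes; width 1.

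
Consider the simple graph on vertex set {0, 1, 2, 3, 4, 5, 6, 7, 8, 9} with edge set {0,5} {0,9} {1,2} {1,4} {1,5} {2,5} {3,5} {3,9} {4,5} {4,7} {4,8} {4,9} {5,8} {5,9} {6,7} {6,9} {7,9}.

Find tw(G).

2

A width-2 tree decomposition is:
Bags: B1 = {1, 4, 5}  B2 = {4, 5, 9}  B3 = {3, 5, 9}  B4 = {0, 5, 9}  B5 = {1, 2, 5}  B6 = {4, 7, 9}  B7 = {6, 7, 9}  B8 = {4, 5, 8}
Tree: B1–B2, B2–B3, B2–B4, B1–B5, B2–B6, B6–B7, B2–B8
Each bag holds 3 vertices, so the decomposition has width 2, which upper-bounds the treewidth. On the other hand G contains the 3-clique {0, 5, 9}. A clique must lie in a single bag of any decomposition, so no decomposition can have width below 2. Hence tw(G) = 2 exactly.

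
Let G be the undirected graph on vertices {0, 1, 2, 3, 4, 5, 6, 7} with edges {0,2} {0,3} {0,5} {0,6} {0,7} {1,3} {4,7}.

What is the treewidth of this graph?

A width-1 tree decomposition is:
Bags: B1 = {0, 2}  B2 = {0, 7}  B3 = {0, 5}  B4 = {4, 7}  B5 = {0, 6}  B6 = {0, 3}  B7 = {1, 3}
Tree: B1–B2, B1–B3, B2–B4, B2–B5, B3–B6, B6–B7
The largest bag has 2 vertices, giving width 1; this decomposition certifies tw(G) ≤ 1. Since G has at least one edge (e.g. 0–2), it is not an edgeless graph, so tw(G) ≥ 1. Therefore the treewidth is 1.

1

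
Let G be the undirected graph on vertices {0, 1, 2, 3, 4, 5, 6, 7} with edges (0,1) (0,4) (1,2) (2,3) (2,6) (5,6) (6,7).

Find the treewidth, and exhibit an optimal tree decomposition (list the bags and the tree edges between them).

Each bag holds 2 vertices, so the decomposition has width 1, which upper-bounds the treewidth. Any graph with an edge has treewidth ≥ 1, and G has the edge 2–1. Hence tw(G) = 1 exactly.

Treewidth 1.
One such decomposition:
Bags: B1 = {1, 2}  B2 = {2, 3}  B3 = {2, 6}  B4 = {5, 6}  B5 = {6, 7}  B6 = {0, 1}  B7 = {0, 4}
Tree: B1–B2, B1–B3, B3–B4, B3–B5, B1–B6, B6–B7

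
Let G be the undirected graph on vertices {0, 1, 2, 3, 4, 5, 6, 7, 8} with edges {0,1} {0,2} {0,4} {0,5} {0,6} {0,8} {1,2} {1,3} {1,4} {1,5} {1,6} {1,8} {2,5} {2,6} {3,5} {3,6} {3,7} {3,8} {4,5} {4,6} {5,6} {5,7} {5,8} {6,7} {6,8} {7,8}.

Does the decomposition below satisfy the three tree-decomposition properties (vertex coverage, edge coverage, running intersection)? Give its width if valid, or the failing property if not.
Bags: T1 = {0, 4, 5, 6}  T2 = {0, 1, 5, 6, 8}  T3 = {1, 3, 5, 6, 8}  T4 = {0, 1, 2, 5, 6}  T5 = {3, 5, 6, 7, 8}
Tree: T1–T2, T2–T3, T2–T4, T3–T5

A tree decomposition must satisfy three properties: every vertex lies in some bag; for every edge, both endpoints lie together in some bag; and for every vertex, the bags containing it form a connected subtree. Here edge (1,4) lies in no bag, so the decomposition is invalid.

No — edge (1,4) lies in no bag.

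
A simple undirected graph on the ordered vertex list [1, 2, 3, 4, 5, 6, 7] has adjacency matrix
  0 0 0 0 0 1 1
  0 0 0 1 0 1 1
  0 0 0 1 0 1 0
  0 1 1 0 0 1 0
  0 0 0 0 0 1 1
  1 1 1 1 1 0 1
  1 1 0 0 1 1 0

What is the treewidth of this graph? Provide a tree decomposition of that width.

Each bag holds 3 vertices, so the decomposition has width 2, which upper-bounds the treewidth. Conversely, {3, 4, 6} is a clique of size 3, and the vertices of any clique must share a bag in every tree decomposition; so some bag has ≥ 3 vertices and tw(G) ≥ 2. Therefore the treewidth is 2.

Treewidth 2.
One optimal decomposition is:
Bags: B1 = {2, 6, 7}  B2 = {1, 6, 7}  B3 = {2, 4, 6}  B4 = {3, 4, 6}  B5 = {5, 6, 7}
Tree: B1–B2, B1–B3, B3–B4, B2–B5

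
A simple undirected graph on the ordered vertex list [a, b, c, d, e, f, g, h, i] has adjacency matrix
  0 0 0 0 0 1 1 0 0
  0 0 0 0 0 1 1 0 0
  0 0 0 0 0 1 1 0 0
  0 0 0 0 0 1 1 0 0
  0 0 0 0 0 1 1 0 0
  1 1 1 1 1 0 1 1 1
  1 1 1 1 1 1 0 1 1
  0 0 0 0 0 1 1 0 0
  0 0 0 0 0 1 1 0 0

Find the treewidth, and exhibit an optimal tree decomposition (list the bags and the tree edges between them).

Every bag has size at most 3, so the width is 3 − 1 = 2 and tw(G) ≤ 2. On the other hand G contains the 3-clique {d, f, g}. A clique must lie in a single bag of any decomposition, so no decomposition can have width below 2. Combining the bounds, tw(G) = 2.

Treewidth 2.
One such decomposition:
Bags: B1 = {d, f, g}  B2 = {a, f, g}  B3 = {f, g, i}  B4 = {b, f, g}  B5 = {f, g, h}  B6 = {c, f, g}  B7 = {e, f, g}
Tree: B1–B2, B1–B3, B3–B4, B4–B5, B5–B6, B3–B7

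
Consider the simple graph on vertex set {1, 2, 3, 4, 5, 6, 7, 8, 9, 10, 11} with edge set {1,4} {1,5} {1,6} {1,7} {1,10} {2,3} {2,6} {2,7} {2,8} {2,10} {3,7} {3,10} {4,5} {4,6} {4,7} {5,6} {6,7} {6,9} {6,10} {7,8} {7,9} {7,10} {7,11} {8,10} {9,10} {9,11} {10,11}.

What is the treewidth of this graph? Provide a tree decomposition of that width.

Treewidth 3.
One such decomposition:
Bags: B1 = {1, 4, 6, 7}  B2 = {1, 6, 7, 10}  B3 = {2, 6, 7, 10}  B4 = {2, 3, 7, 10}  B5 = {6, 7, 9, 10}  B6 = {2, 7, 8, 10}  B7 = {7, 9, 10, 11}  B8 = {1, 4, 5, 6}
Tree: B1–B2, B2–B3, B3–B4, B2–B5, B3–B6, B5–B7, B1–B8

The largest bag has 4 vertices, giving width 3; this decomposition certifies tw(G) ≤ 3. Conversely, {1, 4, 5, 6} is a clique of size 4, and the vertices of any clique must share a bag in every tree decomposition; so some bag has ≥ 4 vertices and tw(G) ≥ 3. Combining the bounds, tw(G) = 3.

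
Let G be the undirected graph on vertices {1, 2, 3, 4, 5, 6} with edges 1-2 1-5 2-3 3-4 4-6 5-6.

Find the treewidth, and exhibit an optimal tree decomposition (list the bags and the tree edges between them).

Treewidth 2.
Bags: B1 = {1, 5, 6}  B2 = {1, 2, 6}  B3 = {2, 3, 6}  B4 = {3, 4, 6}
Tree: B1–B2, B2–B3, B3–B4

Each bag holds 3 vertices, so the decomposition has width 2, which upper-bounds the treewidth. Since 6–5–1–2–3–4–6 is a cycle in G, G is not acyclic. Forests are exactly the graphs of treewidth ≤ 1, so tw(G) ≥ 2. Hence tw(G) = 2 exactly.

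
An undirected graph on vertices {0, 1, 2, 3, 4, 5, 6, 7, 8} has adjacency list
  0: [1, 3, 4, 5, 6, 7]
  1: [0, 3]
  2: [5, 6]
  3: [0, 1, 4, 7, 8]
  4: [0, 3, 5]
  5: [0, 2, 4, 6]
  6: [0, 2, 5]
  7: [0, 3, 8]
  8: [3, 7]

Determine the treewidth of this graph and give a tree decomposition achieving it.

Treewidth 2.
One optimal decomposition is:
Bags: B1 = {0, 3, 4}  B2 = {0, 3, 7}  B3 = {3, 7, 8}  B4 = {0, 1, 3}  B5 = {0, 4, 5}  B6 = {0, 5, 6}  B7 = {2, 5, 6}
Tree: B1–B2, B2–B3, B2–B4, B1–B5, B5–B6, B6–B7

Every bag has size at most 3, so the width is 3 − 1 = 2 and tw(G) ≤ 2. For the lower bound, the 3 vertices {0, 1, 3} are pairwise adjacent, and any tree decomposition puts a clique entirely inside one bag — forcing width ≥ 2. Therefore the treewidth is 2.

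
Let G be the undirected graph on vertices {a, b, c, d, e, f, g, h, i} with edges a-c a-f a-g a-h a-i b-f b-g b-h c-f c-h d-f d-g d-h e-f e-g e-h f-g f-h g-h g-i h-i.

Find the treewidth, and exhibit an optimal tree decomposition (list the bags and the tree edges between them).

The largest bag has 4 vertices, giving width 3; this decomposition certifies tw(G) ≤ 3. On the other hand G contains the 4-clique {d, f, g, h}. A clique must lie in a single bag of any decomposition, so no decomposition can have width below 3. The upper and lower bounds meet at 3, so that is the treewidth.

Treewidth 3.
Bags: B1 = {a, f, g, h}  B2 = {a, g, h, i}  B3 = {d, f, g, h}  B4 = {b, f, g, h}  B5 = {e, f, g, h}  B6 = {a, c, f, h}
Tree: B1–B2, B1–B3, B3–B4, B1–B5, B1–B6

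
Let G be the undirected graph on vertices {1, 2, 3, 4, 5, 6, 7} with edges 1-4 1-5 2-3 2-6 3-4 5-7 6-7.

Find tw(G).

2

A width-2 tree decomposition is:
Bags: B1 = {2, 3, 4}  B2 = {2, 4, 6}  B3 = {4, 6, 7}  B4 = {4, 5, 7}  B5 = {1, 4, 5}
Tree: B1–B2, B2–B3, B3–B4, B4–B5
The largest bag has 3 vertices, giving width 2; this decomposition certifies tw(G) ≤ 2. Since 4–3–2–6–7–5–1–4 is a cycle in G, G is not acyclic. Forests are exactly the graphs of treewidth ≤ 1, so tw(G) ≥ 2. Combining the bounds, tw(G) = 2.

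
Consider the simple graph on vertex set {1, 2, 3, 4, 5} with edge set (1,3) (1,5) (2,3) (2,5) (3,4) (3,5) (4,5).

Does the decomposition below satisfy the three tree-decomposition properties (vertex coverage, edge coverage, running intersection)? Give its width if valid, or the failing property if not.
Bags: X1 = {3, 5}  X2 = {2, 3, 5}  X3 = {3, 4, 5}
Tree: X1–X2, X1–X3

A tree decomposition must satisfy three properties: every vertex lies in some bag; for every edge, both endpoints lie together in some bag; and for every vertex, the bags containing it form a connected subtree. Here vertex 1 appears in no bag, so the decomposition is invalid.

No — vertex 1 appears in no bag.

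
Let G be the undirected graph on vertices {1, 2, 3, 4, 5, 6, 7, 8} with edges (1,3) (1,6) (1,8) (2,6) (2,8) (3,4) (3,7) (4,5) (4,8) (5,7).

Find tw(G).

A width-2 tree decomposition is:
Bags: B1 = {4, 5, 7}  B2 = {3, 4, 7}  B3 = {3, 4, 8}  B4 = {1, 3, 8}  B5 = {1, 2, 8}  B6 = {1, 2, 6}
Tree: B1–B2, B2–B3, B3–B4, B4–B5, B5–B6
Every bag has size at most 3, so the width is 3 − 1 = 2 and tw(G) ≤ 2. Since 5–7–3–4–5 is a cycle in G, G is not acyclic. Forests are exactly the graphs of treewidth ≤ 1, so tw(G) ≥ 2. Therefore the treewidth is 2.

2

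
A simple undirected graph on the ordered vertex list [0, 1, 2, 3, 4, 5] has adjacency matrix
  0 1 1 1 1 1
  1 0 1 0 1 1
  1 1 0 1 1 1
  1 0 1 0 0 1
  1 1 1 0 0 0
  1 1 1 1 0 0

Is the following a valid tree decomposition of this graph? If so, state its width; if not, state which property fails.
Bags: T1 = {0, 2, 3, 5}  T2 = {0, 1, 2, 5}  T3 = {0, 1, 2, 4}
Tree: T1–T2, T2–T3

Yes; width 3.

Checking the three conditions: (i) the bags cover all of {0, 1, 2, 3, 4, 5}; (ii) for each edge, some bag contains both endpoints; (iii) the bags containing any fixed vertex form a subtree. All hold, so the decomposition is valid with width 4 − 1 = 3.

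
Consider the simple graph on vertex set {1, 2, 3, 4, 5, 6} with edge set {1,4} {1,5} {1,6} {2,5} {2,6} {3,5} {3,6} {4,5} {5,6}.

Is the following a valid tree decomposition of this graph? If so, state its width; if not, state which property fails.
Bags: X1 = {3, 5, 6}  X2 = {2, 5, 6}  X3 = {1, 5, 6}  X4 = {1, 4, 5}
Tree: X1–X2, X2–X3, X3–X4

Yes; width 2.

Vertex coverage: the bags together contain {1, 2, 3, 4, 5, 6}, the full vertex set. Edge coverage: each edge of G has both endpoints in at least one bag. Running intersection: for every vertex, the bags containing it form a connected subtree. All three properties hold, so this is a valid tree decomposition of width max|bag| − 1 = 2, and hence tw(G) ≤ 2.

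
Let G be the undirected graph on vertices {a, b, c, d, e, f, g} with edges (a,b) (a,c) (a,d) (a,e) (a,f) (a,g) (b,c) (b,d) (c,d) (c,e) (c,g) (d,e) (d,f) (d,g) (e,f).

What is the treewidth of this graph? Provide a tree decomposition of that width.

Every bag has size at most 4, so the width is 4 − 1 = 3 and tw(G) ≤ 3. Conversely, {a, c, d, g} is a clique of size 4, and the vertices of any clique must share a bag in every tree decomposition; so some bag has ≥ 4 vertices and tw(G) ≥ 3. The upper and lower bounds meet at 3, so that is the treewidth.

Treewidth 3.
Bags: B1 = {a, c, d, e}  B2 = {a, c, d, g}  B3 = {a, d, e, f}  B4 = {a, b, c, d}
Tree: B1–B2, B1–B3, B2–B4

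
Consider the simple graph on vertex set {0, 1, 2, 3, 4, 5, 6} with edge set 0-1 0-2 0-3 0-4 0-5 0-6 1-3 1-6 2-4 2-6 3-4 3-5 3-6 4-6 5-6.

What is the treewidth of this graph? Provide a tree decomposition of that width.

Each bag holds 4 vertices, so the decomposition has width 3, which upper-bounds the treewidth. On the other hand G contains the 4-clique {0, 2, 4, 6}. A clique must lie in a single bag of any decomposition, so no decomposition can have width below 3. Therefore the treewidth is 3.

Treewidth 3.
One such decomposition:
Bags: B1 = {0, 3, 4, 6}  B2 = {0, 2, 4, 6}  B3 = {0, 1, 3, 6}  B4 = {0, 3, 5, 6}
Tree: B1–B2, B1–B3, B1–B4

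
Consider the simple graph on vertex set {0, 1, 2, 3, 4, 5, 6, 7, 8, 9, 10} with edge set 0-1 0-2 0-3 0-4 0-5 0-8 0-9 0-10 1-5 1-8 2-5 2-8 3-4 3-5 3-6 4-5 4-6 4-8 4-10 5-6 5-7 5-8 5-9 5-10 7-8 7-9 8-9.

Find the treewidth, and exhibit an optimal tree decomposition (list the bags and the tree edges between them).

Each bag holds 4 vertices, so the decomposition has width 3, which upper-bounds the treewidth. Conversely, {0, 1, 5, 8} is a clique of size 4, and the vertices of any clique must share a bag in every tree decomposition; so some bag has ≥ 4 vertices and tw(G) ≥ 3. Combining the bounds, tw(G) = 3.

Treewidth 3.
Bags: B1 = {0, 5, 8, 9}  B2 = {0, 4, 5, 8}  B3 = {0, 3, 4, 5}  B4 = {0, 1, 5, 8}  B5 = {0, 2, 5, 8}  B6 = {5, 7, 8, 9}  B7 = {3, 4, 5, 6}  B8 = {0, 4, 5, 10}
Tree: B1–B2, B2–B3, B1–B4, B2–B5, B1–B6, B3–B7, B3–B8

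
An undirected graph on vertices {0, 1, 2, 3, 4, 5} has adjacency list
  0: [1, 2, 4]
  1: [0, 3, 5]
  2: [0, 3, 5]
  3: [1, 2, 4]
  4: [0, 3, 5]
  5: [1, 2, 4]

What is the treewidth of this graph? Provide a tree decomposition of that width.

Treewidth 3.
One optimal decomposition is:
Bags: B1 = {0, 2, 3, 5}  B2 = {0, 1, 3, 5}  B3 = {0, 3, 4, 5}
Tree: B1–B2, B2–B3

The largest bag has 4 vertices, giving width 3; this decomposition certifies tw(G) ≤ 3. For the lower bound: the 4 vertex sets {2,5}, {0,1}, {3}, {4} are disjoint, each induces a connected subgraph, and every pair is joined by at least one edge of G. Contracting each set to a single vertex therefore yields K_{4} as a minor, and since treewidth is minor-monotone, tw(G) ≥ tw(K_{4}) = 3. The upper and lower bounds meet at 3, so that is the treewidth.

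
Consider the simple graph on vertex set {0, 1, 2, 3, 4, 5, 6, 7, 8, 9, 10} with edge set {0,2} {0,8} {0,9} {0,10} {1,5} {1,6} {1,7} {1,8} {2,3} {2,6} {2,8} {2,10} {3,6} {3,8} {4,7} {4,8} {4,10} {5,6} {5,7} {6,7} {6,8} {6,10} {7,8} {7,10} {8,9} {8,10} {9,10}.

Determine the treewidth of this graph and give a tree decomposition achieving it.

The largest bag has 4 vertices, giving width 3; this decomposition certifies tw(G) ≤ 3. For the lower bound, the 4 vertices {1, 6, 7, 8} are pairwise adjacent, and any tree decomposition puts a clique entirely inside one bag — forcing width ≥ 3. Hence tw(G) = 3 exactly.

Treewidth 3.
One optimal decomposition is:
Bags: B1 = {6, 7, 8, 10}  B2 = {4, 7, 8, 10}  B3 = {2, 6, 8, 10}  B4 = {0, 2, 8, 10}  B5 = {2, 3, 6, 8}  B6 = {1, 6, 7, 8}  B7 = {1, 5, 6, 7}  B8 = {0, 8, 9, 10}
Tree: B1–B2, B1–B3, B3–B4, B3–B5, B1–B6, B6–B7, B4–B8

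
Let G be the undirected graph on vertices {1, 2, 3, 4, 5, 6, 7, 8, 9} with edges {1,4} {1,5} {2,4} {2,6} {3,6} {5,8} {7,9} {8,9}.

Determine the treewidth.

1

A width-1 tree decomposition is:
Bags: B1 = {3, 6}  B2 = {2, 6}  B3 = {2, 4}  B4 = {1, 4}  B5 = {1, 5}  B6 = {5, 8}  B7 = {8, 9}  B8 = {7, 9}
Tree: B1–B2, B2–B3, B3–B4, B4–B5, B5–B6, B6–B7, B7–B8
Each bag holds 2 vertices, so the decomposition has width 1, which upper-bounds the treewidth. G has an edge, so its treewidth is at least 1. Therefore the treewidth is 1.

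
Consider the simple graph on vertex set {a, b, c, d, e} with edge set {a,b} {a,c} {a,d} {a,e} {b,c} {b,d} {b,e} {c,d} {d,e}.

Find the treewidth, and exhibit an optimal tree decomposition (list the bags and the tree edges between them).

Treewidth 3.
Bags: B1 = {a, b, c, d}  B2 = {a, b, d, e}
Tree: B1–B2

Each bag holds 4 vertices, so the decomposition has width 3, which upper-bounds the treewidth. Conversely, {a, b, d, e} is a clique of size 4, and the vertices of any clique must share a bag in every tree decomposition; so some bag has ≥ 4 vertices and tw(G) ≥ 3. Hence tw(G) = 3 exactly.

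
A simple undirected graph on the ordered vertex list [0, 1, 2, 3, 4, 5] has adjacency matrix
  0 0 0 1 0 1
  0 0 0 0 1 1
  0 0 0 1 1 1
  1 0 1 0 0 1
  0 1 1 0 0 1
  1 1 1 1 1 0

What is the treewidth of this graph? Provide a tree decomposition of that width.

The largest bag has 3 vertices, giving width 2; this decomposition certifies tw(G) ≤ 2. On the other hand G contains the 3-clique {0, 3, 5}. A clique must lie in a single bag of any decomposition, so no decomposition can have width below 2. Combining the bounds, tw(G) = 2.

Treewidth 2.
Bags: B1 = {2, 3, 5}  B2 = {2, 4, 5}  B3 = {1, 4, 5}  B4 = {0, 3, 5}
Tree: B1–B2, B2–B3, B1–B4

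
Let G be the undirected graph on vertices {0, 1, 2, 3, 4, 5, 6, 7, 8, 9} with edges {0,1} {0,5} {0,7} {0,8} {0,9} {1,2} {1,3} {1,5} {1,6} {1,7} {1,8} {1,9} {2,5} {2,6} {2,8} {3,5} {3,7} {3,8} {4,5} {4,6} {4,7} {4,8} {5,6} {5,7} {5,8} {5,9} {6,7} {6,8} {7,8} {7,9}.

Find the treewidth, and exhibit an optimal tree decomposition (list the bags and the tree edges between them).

The largest bag has 5 vertices, giving width 4; this decomposition certifies tw(G) ≤ 4. Conversely, {1, 2, 5, 6, 8} is a clique of size 5, and the vertices of any clique must share a bag in every tree decomposition; so some bag has ≥ 5 vertices and tw(G) ≥ 4. The upper and lower bounds meet at 4, so that is the treewidth.

Treewidth 4.
One such decomposition:
Bags: B1 = {1, 3, 5, 7, 8}  B2 = {0, 1, 5, 7, 8}  B3 = {1, 5, 6, 7, 8}  B4 = {1, 2, 5, 6, 8}  B5 = {4, 5, 6, 7, 8}  B6 = {0, 1, 5, 7, 9}
Tree: B1–B2, B1–B3, B3–B4, B3–B5, B2–B6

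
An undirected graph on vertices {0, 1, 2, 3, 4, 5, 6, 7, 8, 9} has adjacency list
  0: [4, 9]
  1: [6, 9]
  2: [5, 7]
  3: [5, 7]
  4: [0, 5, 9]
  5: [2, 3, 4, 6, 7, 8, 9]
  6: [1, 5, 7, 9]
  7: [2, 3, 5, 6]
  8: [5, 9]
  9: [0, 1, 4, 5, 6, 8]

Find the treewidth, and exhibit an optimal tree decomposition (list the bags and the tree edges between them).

Treewidth 2.
Bags: B1 = {5, 6, 9}  B2 = {5, 6, 7}  B3 = {1, 6, 9}  B4 = {3, 5, 7}  B5 = {4, 5, 9}  B6 = {0, 4, 9}  B7 = {2, 5, 7}  B8 = {5, 8, 9}
Tree: B1–B2, B1–B3, B2–B4, B1–B5, B5–B6, B2–B7, B1–B8

Every bag has size at most 3, so the width is 3 − 1 = 2 and tw(G) ≤ 2. For the lower bound, the 3 vertices {0, 4, 9} are pairwise adjacent, and any tree decomposition puts a clique entirely inside one bag — forcing width ≥ 2. Hence tw(G) = 2 exactly.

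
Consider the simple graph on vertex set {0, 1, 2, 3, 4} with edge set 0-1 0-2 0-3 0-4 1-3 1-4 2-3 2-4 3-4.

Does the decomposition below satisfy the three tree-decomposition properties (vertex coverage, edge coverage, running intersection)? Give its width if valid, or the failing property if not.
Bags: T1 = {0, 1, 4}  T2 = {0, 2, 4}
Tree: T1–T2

A tree decomposition must satisfy three properties: every vertex lies in some bag; for every edge, both endpoints lie together in some bag; and for every vertex, the bags containing it form a connected subtree. Here vertex 3 appears in no bag, so the decomposition is invalid.

No — vertex 3 appears in no bag.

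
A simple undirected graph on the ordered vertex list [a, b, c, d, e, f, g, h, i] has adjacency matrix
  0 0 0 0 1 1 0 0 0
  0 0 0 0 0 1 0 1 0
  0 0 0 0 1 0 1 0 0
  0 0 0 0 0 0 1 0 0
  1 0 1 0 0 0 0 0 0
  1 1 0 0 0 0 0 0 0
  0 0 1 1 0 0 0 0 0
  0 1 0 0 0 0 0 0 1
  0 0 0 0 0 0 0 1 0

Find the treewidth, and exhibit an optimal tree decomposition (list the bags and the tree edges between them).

Every bag has size at most 2, so the width is 2 − 1 = 1 and tw(G) ≤ 1. Since G has at least one edge (e.g. d–g), it is not an edgeless graph, so tw(G) ≥ 1. Therefore the treewidth is 1.

Treewidth 1.
Bags: B1 = {d, g}  B2 = {c, g}  B3 = {c, e}  B4 = {a, e}  B5 = {a, f}  B6 = {b, f}  B7 = {b, h}  B8 = {h, i}
Tree: B1–B2, B2–B3, B3–B4, B4–B5, B5–B6, B6–B7, B7–B8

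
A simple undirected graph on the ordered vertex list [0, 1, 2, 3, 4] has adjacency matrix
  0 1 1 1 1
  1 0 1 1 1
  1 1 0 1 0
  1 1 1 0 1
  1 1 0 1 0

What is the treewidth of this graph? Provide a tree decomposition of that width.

Every bag has size at most 4, so the width is 4 − 1 = 3 and tw(G) ≤ 3. For the lower bound, the 4 vertices {0, 1, 2, 3} are pairwise adjacent, and any tree decomposition puts a clique entirely inside one bag — forcing width ≥ 3. Hence tw(G) = 3 exactly.

Treewidth 3.
One optimal decomposition is:
Bags: B1 = {0, 1, 2, 3}  B2 = {0, 1, 3, 4}
Tree: B1–B2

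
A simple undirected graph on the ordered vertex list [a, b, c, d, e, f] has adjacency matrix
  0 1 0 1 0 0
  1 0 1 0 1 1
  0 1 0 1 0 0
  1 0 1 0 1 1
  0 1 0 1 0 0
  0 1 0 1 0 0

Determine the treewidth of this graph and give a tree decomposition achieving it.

Treewidth 2.
Bags: B1 = {b, c, d}  B2 = {b, d, e}  B3 = {b, d, f}  B4 = {a, b, d}
Tree: B1–B2, B2–B3, B3–B4

Every bag has size at most 3, so the width is 3 − 1 = 2 and tw(G) ≤ 2. Since b–c–d–e–b is a cycle in G, G is not acyclic. Forests are exactly the graphs of treewidth ≤ 1, so tw(G) ≥ 2. Combining the bounds, tw(G) = 2.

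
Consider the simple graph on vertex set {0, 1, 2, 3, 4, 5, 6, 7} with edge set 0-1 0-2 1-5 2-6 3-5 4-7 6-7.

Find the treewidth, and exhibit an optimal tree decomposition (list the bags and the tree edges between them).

Treewidth 1.
One such decomposition:
Bags: B1 = {3, 5}  B2 = {1, 5}  B3 = {0, 1}  B4 = {0, 2}  B5 = {2, 6}  B6 = {6, 7}  B7 = {4, 7}
Tree: B1–B2, B2–B3, B3–B4, B4–B5, B5–B6, B6–B7

The largest bag has 2 vertices, giving width 1; this decomposition certifies tw(G) ≤ 1. Any graph with an edge has treewidth ≥ 1, and G has the edge 3–5. Therefore the treewidth is 1.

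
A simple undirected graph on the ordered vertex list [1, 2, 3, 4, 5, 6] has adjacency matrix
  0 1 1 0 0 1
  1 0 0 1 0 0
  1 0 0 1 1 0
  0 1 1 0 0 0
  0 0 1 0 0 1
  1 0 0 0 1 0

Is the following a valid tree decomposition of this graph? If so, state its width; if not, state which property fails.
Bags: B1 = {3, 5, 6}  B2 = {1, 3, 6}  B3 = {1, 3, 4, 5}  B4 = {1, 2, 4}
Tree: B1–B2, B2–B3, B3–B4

No — bags containing vertex 5 are not connected in the tree.

A tree decomposition must satisfy three properties: every vertex lies in some bag; for every edge, both endpoints lie together in some bag; and for every vertex, the bags containing it form a connected subtree. Here bags containing vertex 5 are not connected in the tree, so the decomposition is invalid.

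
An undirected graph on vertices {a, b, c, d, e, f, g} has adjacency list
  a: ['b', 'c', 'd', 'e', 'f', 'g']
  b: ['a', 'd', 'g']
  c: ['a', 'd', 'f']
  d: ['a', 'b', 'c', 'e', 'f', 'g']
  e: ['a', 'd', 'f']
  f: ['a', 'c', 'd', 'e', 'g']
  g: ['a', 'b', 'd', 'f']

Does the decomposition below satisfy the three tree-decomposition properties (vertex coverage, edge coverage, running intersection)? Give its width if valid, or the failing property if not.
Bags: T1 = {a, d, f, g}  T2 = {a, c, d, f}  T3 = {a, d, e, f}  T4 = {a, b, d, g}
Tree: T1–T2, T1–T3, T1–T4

Yes; width 3.

Every vertex of G appears in some bag (union = {a, b, c, d, e, f, g}); every edge is covered by a bag; and for each vertex v the set of bags containing v is connected in the bag tree. The decomposition is therefore valid. The largest bag has 4 vertices, so the width is 3.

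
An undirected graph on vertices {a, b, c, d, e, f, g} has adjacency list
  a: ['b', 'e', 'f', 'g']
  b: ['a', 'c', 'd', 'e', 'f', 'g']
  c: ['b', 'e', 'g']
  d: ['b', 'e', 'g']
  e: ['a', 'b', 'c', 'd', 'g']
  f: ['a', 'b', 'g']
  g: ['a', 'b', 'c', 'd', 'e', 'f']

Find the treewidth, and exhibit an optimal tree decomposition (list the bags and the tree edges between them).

The largest bag has 4 vertices, giving width 3; this decomposition certifies tw(G) ≤ 3. For the lower bound, the 4 vertices {b, d, e, g} are pairwise adjacent, and any tree decomposition puts a clique entirely inside one bag — forcing width ≥ 3. The upper and lower bounds meet at 3, so that is the treewidth.

Treewidth 3.
One such decomposition:
Bags: B1 = {a, b, e, g}  B2 = {b, c, e, g}  B3 = {a, b, f, g}  B4 = {b, d, e, g}
Tree: B1–B2, B1–B3, B1–B4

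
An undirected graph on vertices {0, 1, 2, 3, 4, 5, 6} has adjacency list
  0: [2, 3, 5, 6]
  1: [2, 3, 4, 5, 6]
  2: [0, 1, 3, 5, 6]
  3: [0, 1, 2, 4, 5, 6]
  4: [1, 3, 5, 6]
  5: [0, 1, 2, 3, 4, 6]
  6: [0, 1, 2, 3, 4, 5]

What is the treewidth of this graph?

4

A width-4 tree decomposition is:
Bags: B1 = {1, 3, 4, 5, 6}  B2 = {1, 2, 3, 5, 6}  B3 = {0, 2, 3, 5, 6}
Tree: B1–B2, B2–B3
The largest bag has 5 vertices, giving width 4; this decomposition certifies tw(G) ≤ 4. Conversely, {0, 2, 3, 5, 6} is a clique of size 5, and the vertices of any clique must share a bag in every tree decomposition; so some bag has ≥ 5 vertices and tw(G) ≥ 4. The upper and lower bounds meet at 4, so that is the treewidth.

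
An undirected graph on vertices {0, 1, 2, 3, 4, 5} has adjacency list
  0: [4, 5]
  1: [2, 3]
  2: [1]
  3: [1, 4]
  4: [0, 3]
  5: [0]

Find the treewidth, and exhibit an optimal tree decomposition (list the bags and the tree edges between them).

Each bag holds 2 vertices, so the decomposition has width 1, which upper-bounds the treewidth. Since G has at least one edge (e.g. 5–0), it is not an edgeless graph, so tw(G) ≥ 1. Therefore the treewidth is 1.

Treewidth 1.
One such decomposition:
Bags: B1 = {0, 5}  B2 = {0, 4}  B3 = {3, 4}  B4 = {1, 3}  B5 = {1, 2}
Tree: B1–B2, B2–B3, B3–B4, B4–B5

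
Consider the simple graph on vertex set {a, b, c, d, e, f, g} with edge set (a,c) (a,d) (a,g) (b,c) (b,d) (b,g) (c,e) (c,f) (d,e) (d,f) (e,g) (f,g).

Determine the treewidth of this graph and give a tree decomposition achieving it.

Every bag has size at most 4, so the width is 4 − 1 = 3 and tw(G) ≤ 3. For the lower bound: the 4 vertex sets {e,g}, {b,d}, {c}, {a} are disjoint, each induces a connected subgraph, and every pair is joined by at least one edge of G. Contracting each set to a single vertex therefore yields K_{4} as a minor, and since treewidth is minor-monotone, tw(G) ≥ tw(K_{4}) = 3. Hence tw(G) = 3 exactly.

Treewidth 3.
One such decomposition:
Bags: B1 = {c, d, e, g}  B2 = {b, c, d, g}  B3 = {a, c, d, g}  B4 = {c, d, f, g}
Tree: B1–B2, B2–B3, B3–B4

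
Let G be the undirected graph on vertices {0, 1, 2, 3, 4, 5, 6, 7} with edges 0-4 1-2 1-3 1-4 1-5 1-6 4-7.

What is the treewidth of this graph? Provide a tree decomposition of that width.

Each bag holds 2 vertices, so the decomposition has width 1, which upper-bounds the treewidth. Since G has at least one edge (e.g. 3–1), it is not an edgeless graph, so tw(G) ≥ 1. Hence tw(G) = 1 exactly.

Treewidth 1.
One such decomposition:
Bags: B1 = {1, 3}  B2 = {1, 4}  B3 = {1, 6}  B4 = {0, 4}  B5 = {1, 2}  B6 = {4, 7}  B7 = {1, 5}
Tree: B1–B2, B1–B3, B2–B4, B2–B5, B4–B6, B3–B7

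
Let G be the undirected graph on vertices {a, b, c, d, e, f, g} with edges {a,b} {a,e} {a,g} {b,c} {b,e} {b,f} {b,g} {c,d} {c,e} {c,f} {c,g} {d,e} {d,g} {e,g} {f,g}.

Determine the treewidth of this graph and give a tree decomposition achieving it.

The largest bag has 4 vertices, giving width 3; this decomposition certifies tw(G) ≤ 3. Conversely, {c, d, e, g} is a clique of size 4, and the vertices of any clique must share a bag in every tree decomposition; so some bag has ≥ 4 vertices and tw(G) ≥ 3. The upper and lower bounds meet at 3, so that is the treewidth.

Treewidth 3.
Bags: B1 = {a, b, e, g}  B2 = {b, c, e, g}  B3 = {c, d, e, g}  B4 = {b, c, f, g}
Tree: B1–B2, B2–B3, B2–B4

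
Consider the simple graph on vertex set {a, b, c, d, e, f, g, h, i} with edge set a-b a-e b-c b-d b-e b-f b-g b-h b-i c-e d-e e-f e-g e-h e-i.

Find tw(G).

2

A width-2 tree decomposition is:
Bags: B1 = {b, e, i}  B2 = {b, d, e}  B3 = {b, e, h}  B4 = {b, c, e}  B5 = {a, b, e}  B6 = {b, e, g}  B7 = {b, e, f}
Tree: B1–B2, B2–B3, B3–B4, B3–B5, B1–B6, B1–B7
The largest bag has 3 vertices, giving width 2; this decomposition certifies tw(G) ≤ 2. Conversely, {b, d, e} is a clique of size 3, and the vertices of any clique must share a bag in every tree decomposition; so some bag has ≥ 3 vertices and tw(G) ≥ 2. Combining the bounds, tw(G) = 2.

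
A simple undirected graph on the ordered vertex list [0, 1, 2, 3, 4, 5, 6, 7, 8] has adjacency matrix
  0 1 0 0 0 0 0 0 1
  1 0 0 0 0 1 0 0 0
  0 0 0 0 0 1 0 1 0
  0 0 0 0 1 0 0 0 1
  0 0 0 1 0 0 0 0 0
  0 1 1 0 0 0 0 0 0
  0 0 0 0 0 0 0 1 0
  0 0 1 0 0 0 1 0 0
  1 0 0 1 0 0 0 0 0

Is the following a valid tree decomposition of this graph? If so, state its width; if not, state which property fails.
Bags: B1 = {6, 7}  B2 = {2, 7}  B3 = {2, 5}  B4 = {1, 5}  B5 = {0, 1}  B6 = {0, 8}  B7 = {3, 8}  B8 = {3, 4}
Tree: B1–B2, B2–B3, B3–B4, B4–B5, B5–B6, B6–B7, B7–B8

Yes; width 1.

Every vertex of G appears in some bag (union = {0, 1, 2, 3, 4, 5, 6, 7, 8}); every edge is covered by a bag; and for each vertex v the set of bags containing v is connected in the bag tree. The decomposition is therefore valid. The largest bag has 2 vertices, so the width is 1.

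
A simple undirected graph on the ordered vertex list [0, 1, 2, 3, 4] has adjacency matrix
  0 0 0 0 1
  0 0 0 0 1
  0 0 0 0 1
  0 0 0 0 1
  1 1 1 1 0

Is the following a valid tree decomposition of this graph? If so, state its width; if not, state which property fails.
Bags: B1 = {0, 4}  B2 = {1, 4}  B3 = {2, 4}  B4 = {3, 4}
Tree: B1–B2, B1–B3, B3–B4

Every vertex of G appears in some bag (union = {0, 1, 2, 3, 4}); every edge is covered by a bag; and for each vertex v the set of bags containing v is connected in the bag tree. The decomposition is therefore valid. The largest bag has 2 vertices, so the width is 1.

Yes; width 1.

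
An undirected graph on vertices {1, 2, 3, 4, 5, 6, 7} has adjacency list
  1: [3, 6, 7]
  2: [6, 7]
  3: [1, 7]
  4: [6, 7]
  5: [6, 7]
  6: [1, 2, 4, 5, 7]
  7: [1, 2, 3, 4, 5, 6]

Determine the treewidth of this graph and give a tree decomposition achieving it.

The largest bag has 3 vertices, giving width 2; this decomposition certifies tw(G) ≤ 2. For the lower bound, the 3 vertices {1, 3, 7} are pairwise adjacent, and any tree decomposition puts a clique entirely inside one bag — forcing width ≥ 2. Therefore the treewidth is 2.

Treewidth 2.
One optimal decomposition is:
Bags: B1 = {2, 6, 7}  B2 = {1, 6, 7}  B3 = {5, 6, 7}  B4 = {4, 6, 7}  B5 = {1, 3, 7}
Tree: B1–B2, B2–B3, B2–B4, B2–B5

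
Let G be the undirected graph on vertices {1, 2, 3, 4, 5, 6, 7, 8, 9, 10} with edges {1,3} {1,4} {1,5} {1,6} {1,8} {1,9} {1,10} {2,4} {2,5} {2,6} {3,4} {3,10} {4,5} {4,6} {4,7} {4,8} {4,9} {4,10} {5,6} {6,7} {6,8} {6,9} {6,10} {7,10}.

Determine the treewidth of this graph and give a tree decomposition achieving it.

Every bag has size at most 4, so the width is 4 − 1 = 3 and tw(G) ≤ 3. On the other hand G contains the 4-clique {1, 3, 4, 10}. A clique must lie in a single bag of any decomposition, so no decomposition can have width below 3. Combining the bounds, tw(G) = 3.

Treewidth 3.
Bags: B1 = {1, 4, 6, 10}  B2 = {1, 4, 6, 9}  B3 = {1, 4, 6, 8}  B4 = {1, 4, 5, 6}  B5 = {4, 6, 7, 10}  B6 = {1, 3, 4, 10}  B7 = {2, 4, 5, 6}
Tree: B1–B2, B1–B3, B3–B4, B1–B5, B1–B6, B4–B7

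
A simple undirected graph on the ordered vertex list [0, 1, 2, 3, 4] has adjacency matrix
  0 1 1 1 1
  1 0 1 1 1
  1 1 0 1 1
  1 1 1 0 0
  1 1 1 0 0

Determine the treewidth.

A width-3 tree decomposition is:
Bags: B1 = {0, 1, 2, 3}  B2 = {0, 1, 2, 4}
Tree: B1–B2
Every bag has size at most 4, so the width is 4 − 1 = 3 and tw(G) ≤ 3. On the other hand G contains the 4-clique {0, 1, 2, 3}. A clique must lie in a single bag of any decomposition, so no decomposition can have width below 3. The upper and lower bounds meet at 3, so that is the treewidth.

3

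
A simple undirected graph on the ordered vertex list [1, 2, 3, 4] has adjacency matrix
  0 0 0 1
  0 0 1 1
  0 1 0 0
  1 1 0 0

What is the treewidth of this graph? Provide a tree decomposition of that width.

Treewidth 1.
Bags: B1 = {1, 4}  B2 = {2, 4}  B3 = {2, 3}
Tree: B1–B2, B2–B3

The largest bag has 2 vertices, giving width 1; this decomposition certifies tw(G) ≤ 1. G has an edge, so its treewidth is at least 1. Hence tw(G) = 1 exactly.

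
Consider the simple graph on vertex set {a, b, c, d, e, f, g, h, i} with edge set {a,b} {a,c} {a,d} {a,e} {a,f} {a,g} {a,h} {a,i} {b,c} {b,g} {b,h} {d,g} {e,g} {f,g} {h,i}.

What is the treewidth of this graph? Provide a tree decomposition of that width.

Treewidth 2.
One optimal decomposition is:
Bags: B1 = {a, b, h}  B2 = {a, b, g}  B3 = {a, h, i}  B4 = {a, e, g}  B5 = {a, d, g}  B6 = {a, b, c}  B7 = {a, f, g}
Tree: B1–B2, B1–B3, B2–B4, B4–B5, B1–B6, B5–B7

Every bag has size at most 3, so the width is 3 − 1 = 2 and tw(G) ≤ 2. Conversely, {a, d, g} is a clique of size 3, and the vertices of any clique must share a bag in every tree decomposition; so some bag has ≥ 3 vertices and tw(G) ≥ 2. Therefore the treewidth is 2.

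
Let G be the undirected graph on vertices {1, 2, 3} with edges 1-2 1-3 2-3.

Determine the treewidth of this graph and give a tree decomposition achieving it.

Treewidth 2.
One optimal decomposition is:
Bags: B1 = {1, 2, 3}
Tree: (single bag)

With just one bag of size 3, the width is 3 − 1 = 2, so tw(G) ≤ 2. For the lower bound, the 3 vertices {1, 2, 3} are pairwise adjacent, and any tree decomposition puts a clique entirely inside one bag — forcing width ≥ 2. Hence tw(G) = 2 exactly.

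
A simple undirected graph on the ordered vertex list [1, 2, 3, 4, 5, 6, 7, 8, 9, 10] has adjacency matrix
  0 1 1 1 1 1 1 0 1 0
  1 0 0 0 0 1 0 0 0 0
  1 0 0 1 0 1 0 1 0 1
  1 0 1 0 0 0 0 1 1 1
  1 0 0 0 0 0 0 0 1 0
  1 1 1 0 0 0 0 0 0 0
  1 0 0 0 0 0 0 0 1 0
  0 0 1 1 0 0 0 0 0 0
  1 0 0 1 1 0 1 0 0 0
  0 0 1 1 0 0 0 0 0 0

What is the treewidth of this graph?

2

A width-2 tree decomposition is:
Bags: B1 = {1, 3, 4}  B2 = {1, 4, 9}  B3 = {1, 3, 6}  B4 = {3, 4, 8}  B5 = {1, 7, 9}  B6 = {1, 5, 9}  B7 = {1, 2, 6}  B8 = {3, 4, 10}
Tree: B1–B2, B1–B3, B1–B4, B2–B5, B5–B6, B3–B7, B4–B8
Each bag holds 3 vertices, so the decomposition has width 2, which upper-bounds the treewidth. Conversely, {3, 4, 8} is a clique of size 3, and the vertices of any clique must share a bag in every tree decomposition; so some bag has ≥ 3 vertices and tw(G) ≥ 2. Therefore the treewidth is 2.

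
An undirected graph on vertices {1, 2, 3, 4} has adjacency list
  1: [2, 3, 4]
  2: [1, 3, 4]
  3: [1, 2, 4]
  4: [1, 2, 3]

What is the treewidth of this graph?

A width-3 tree decomposition is:
Bags: B1 = {1, 2, 3, 4}
Tree: (single bag)
A single bag containing all 4 vertices is trivially a valid decomposition of width 3. On the other hand G contains the 4-clique {1, 2, 3, 4}. A clique must lie in a single bag of any decomposition, so no decomposition can have width below 3. Combining the bounds, tw(G) = 3.

3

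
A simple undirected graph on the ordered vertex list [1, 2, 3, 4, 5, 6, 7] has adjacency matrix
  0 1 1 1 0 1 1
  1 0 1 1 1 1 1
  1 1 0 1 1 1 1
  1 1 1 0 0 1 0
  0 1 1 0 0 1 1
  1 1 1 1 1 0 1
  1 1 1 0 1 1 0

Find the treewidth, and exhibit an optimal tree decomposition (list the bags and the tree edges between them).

Every bag has size at most 5, so the width is 5 − 1 = 4 and tw(G) ≤ 4. On the other hand G contains the 5-clique {1, 2, 3, 4, 6}. A clique must lie in a single bag of any decomposition, so no decomposition can have width below 4. Hence tw(G) = 4 exactly.

Treewidth 4.
Bags: B1 = {1, 2, 3, 6, 7}  B2 = {2, 3, 5, 6, 7}  B3 = {1, 2, 3, 4, 6}
Tree: B1–B2, B1–B3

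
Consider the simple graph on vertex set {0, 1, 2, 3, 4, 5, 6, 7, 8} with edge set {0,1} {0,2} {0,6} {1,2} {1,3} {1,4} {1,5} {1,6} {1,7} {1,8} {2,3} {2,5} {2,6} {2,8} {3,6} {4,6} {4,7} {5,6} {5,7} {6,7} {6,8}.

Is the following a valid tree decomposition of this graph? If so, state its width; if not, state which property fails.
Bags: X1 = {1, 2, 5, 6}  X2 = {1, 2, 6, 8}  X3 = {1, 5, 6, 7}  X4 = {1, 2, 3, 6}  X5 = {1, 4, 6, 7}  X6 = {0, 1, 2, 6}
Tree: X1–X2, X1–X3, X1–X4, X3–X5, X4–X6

Yes; width 3.

Vertex coverage: the bags together contain {0, 1, 2, 3, 4, 5, 6, 7, 8}, the full vertex set. Edge coverage: each edge of G has both endpoints in at least one bag. Running intersection: for every vertex, the bags containing it form a connected subtree. All three properties hold, so this is a valid tree decomposition of width max|bag| − 1 = 3, and hence tw(G) ≤ 3.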